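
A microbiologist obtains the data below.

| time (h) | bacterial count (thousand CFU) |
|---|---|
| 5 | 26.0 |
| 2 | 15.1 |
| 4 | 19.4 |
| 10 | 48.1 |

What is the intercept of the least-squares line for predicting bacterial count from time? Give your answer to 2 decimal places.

4.69

n = 4, Σx = 21, Σy = 108.6, Σxy = 718.8, Σx² = 145
Sxx = Σx² − (Σx)²/n = 145 − 110.25 = 34.75
Sxy = Σxy − (Σx)(Σy)/n = 718.8 − 570.15 = 148.65
b = Sxy/Sxx = 148.65/34.75 = 4.277698
a = ȳ − b·x̄ = 27.15 − 4.277698·5.25 = 4.692086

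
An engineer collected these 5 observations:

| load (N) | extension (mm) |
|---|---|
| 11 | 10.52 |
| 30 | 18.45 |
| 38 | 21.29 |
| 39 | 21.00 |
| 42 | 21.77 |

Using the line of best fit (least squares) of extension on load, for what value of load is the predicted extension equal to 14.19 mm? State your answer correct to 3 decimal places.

20.142

n = 5, Σx = 160, Σy = 93.03, Σxy = 3211.58, Σx² = 5750
Sxx = Σx² − (Σx)²/n = 5750 − 5120 = 630
Sxy = Σxy − (Σx)(Σy)/n = 3211.58 − 2976.96 = 234.62
b = Sxy/Sxx = 234.62/630 = 0.372413
a = ȳ − b·x̄ = 18.606 − 0.372413·32 = 6.688794
Set a + b·x = 14.19: x = (14.19 − 6.688794) / 0.372413 = 20.142187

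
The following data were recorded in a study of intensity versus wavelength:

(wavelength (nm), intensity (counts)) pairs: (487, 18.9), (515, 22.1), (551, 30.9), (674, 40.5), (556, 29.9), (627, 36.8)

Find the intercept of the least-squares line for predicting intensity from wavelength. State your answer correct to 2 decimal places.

-35.47

n = 6, Σx = 3410, Σy = 179.1, Σxy = 104606.7, Σx² = 1962536
Sxx = Σx² − (Σx)²/n = 1962536 − 1938016.666667 = 24519.333333
Sxy = Σxy − (Σx)(Σy)/n = 104606.7 − 101788.5 = 2818.2
b = Sxy/Sxx = 2818.2/24519.333333 = 0.114938
a = ȳ − b·x̄ = 29.85 − 0.114938·568.333333 = -35.473024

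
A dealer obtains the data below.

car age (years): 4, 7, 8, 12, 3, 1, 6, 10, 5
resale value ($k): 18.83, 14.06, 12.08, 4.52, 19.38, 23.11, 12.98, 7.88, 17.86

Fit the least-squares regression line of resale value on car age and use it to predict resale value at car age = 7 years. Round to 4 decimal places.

n = 9, Σx = 56, Σy = 130.7, Σxy = 651.85, Σx² = 444
Sxx = Σx² − (Σx)²/n = 444 − 348.444444 = 95.555556
Sxy = Σxy − (Σx)(Σy)/n = 651.85 − 813.244444 = -161.394444
b = Sxy/Sxx = -161.394444/95.555556 = -1.689012
a = ȳ − b·x̄ = 14.522222 − (-1.689012)·6.222222 = 25.031628
ŷ(7) = a + b·7 = 25.031628 + (-1.689012)·7 = 13.208547

13.2085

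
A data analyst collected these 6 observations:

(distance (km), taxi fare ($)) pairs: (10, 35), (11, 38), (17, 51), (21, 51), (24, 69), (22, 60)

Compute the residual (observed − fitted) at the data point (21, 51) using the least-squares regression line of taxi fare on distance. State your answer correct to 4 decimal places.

-6.9693

n = 6, Σx = 105, Σy = 304, Σxy = 5682, Σx² = 2011
Sxx = Σx² − (Σx)²/n = 2011 − 1837.5 = 173.5
Sxy = Σxy − (Σx)(Σy)/n = 5682 − 5320 = 362
b = Sxy/Sxx = 362/173.5 = 2.086455
a = ȳ − b·x̄ = 50.666667 − 2.086455·17.5 = 14.153698
ŷ(21) = 14.153698 + 2.086455·21 = 57.969260
residual = y − ŷ = 51 − 57.969260 = -6.969260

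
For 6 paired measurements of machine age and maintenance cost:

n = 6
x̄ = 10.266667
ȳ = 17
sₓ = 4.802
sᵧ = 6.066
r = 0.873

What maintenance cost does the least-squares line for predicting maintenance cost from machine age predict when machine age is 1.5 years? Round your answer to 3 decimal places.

b = r · sᵧ/sₓ = 0.873 · 6.066/4.802 = 1.102794
a = ȳ − b·x̄ = 17 − 1.102794·10.266667 = 5.677979
ŷ(1.5) = a + b·1.5 = 5.677979 + 1.102794·1.5 = 7.332170

7.332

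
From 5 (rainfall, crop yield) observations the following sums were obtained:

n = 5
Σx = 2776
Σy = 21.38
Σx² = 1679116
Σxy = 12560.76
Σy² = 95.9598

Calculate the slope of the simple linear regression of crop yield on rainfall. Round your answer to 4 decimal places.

0.0050

Sxx = Σx² − (Σx)²/n = 1679116 − 1541235.2 = 137880.8
Sxy = Σxy − (Σx)(Σy)/n = 12560.76 − 11870.176 = 690.584
b = Sxy/Sxx = 690.584/137880.8 = 0.005009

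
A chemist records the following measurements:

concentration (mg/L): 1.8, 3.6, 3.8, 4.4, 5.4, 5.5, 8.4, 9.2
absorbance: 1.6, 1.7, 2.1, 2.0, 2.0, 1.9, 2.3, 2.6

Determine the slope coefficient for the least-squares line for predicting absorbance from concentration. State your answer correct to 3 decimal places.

n = 8, Σx = 42.1, Σy = 16.2, Σxy = 90.27, Σx² = 264.61
Sxx = Σx² − (Σx)²/n = 264.61 − 221.55125 = 43.05875
Sxy = Σxy − (Σx)(Σy)/n = 90.27 − 85.2525 = 5.0175
b = Sxy/Sxx = 5.0175/43.05875 = 0.116527

0.117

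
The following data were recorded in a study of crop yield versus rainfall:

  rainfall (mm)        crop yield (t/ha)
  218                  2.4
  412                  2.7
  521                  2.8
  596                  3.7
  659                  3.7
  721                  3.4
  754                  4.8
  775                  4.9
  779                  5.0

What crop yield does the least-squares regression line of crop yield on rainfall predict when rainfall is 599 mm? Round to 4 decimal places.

3.6888

n = 9, Σx = 5435, Σy = 33.4, Σxy = 21501, Σx² = 3574029
Sxx = Σx² − (Σx)²/n = 3574029 − 3282136.111111 = 291892.888889
Sxy = Σxy − (Σx)(Σy)/n = 21501 − 20169.888889 = 1331.111111
b = Sxy/Sxx = 1331.111111/291892.888889 = 0.004560
a = ȳ − b·x̄ = 3.711111 − 0.004560·603.888889 = 0.957213
ŷ(599) = a + b·599 = 0.957213 + 0.004560·599 = 3.688816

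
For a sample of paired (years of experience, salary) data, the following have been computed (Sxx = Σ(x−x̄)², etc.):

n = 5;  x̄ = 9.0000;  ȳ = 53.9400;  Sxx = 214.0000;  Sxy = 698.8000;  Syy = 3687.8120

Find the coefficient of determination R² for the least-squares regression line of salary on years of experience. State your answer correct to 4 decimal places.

R² = Sxy²/(Sxx·Syy) = (698.8)²/(214·3687.812) = 0.618761

0.6188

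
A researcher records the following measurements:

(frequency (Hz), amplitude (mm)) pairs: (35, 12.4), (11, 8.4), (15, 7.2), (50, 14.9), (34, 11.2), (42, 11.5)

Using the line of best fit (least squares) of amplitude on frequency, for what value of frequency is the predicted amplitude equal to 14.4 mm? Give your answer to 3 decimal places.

51.458

n = 6, Σx = 187, Σy = 65.6, Σxy = 2243.2, Σx² = 6991
Sxx = Σx² − (Σx)²/n = 6991 − 5828.166667 = 1162.833333
Sxy = Σxy − (Σx)(Σy)/n = 2243.2 − 2044.533333 = 198.666667
b = Sxy/Sxx = 198.666667/1162.833333 = 0.170847
a = ȳ − b·x̄ = 10.933333 − 0.170847·31.166667 = 5.608600
Set a + b·x = 14.4: x = (14.4 − 5.608600) / 0.170847 = 51.457718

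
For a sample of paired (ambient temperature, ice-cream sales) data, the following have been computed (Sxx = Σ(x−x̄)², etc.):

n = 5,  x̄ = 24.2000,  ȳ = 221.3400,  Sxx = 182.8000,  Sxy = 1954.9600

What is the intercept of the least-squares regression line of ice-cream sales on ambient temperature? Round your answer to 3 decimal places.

b = Sxy/Sxx = 1954.96/182.8 = 10.694530
a = ȳ − b·x̄ = 221.34 − 10.694530·24.2 = -37.467615

-37.468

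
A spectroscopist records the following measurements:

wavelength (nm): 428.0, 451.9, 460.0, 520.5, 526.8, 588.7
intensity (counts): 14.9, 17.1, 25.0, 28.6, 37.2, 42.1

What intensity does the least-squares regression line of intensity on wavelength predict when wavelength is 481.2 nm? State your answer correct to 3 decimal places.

24.951

n = 6, Σx = 2975.9, Σy = 164.9, Σxy = 84872.22, Σx² = 1494003.79
Sxx = Σx² − (Σx)²/n = 1494003.79 − 1475996.801667 = 18006.988333
Sxy = Σxy − (Σx)(Σy)/n = 84872.22 − 81787.651667 = 3084.568333
b = Sxy/Sxx = 3084.568333/18006.988333 = 0.171298
a = ȳ − b·x̄ = 27.483333 − 0.171298·495.983333 = -57.477819
ŷ(481.2) = a + b·481.2 = -57.477819 + 0.171298·481.2 = 24.950972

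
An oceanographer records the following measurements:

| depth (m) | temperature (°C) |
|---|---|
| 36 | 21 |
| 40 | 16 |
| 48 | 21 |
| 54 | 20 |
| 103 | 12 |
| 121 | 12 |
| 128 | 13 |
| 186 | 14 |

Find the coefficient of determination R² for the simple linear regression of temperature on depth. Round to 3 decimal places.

n = 8, Σx = 716, Σy = 129, Σxy = 10440, Σx² = 84346, Σy² = 2191
Sxx = Σx² − (Σx)²/n = 84346 − 64082 = 20264
Sxy = Σxy − (Σx)(Σy)/n = 10440 − 11545.5 = -1105.5
Syy = Σy² − (Σy)²/n = 2191 − 2080.125 = 110.875
R² = Sxy²/(Sxx·Syy) = (-1105.5)²/(20264·110.875) = 0.543950

0.544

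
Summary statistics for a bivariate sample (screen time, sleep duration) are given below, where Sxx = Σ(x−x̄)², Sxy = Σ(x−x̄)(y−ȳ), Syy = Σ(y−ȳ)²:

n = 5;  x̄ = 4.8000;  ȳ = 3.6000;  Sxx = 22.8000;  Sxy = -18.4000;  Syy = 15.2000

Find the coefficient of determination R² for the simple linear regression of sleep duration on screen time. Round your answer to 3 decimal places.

R² = Sxy²/(Sxx·Syy) = (-18.4)²/(22.8·15.2) = 0.976916

0.977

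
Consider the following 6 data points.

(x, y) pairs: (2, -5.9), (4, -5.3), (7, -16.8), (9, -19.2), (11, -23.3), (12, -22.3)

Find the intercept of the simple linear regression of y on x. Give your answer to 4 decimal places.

-0.8247

n = 6, Σx = 45, Σy = -92.8, Σxy = -847.3, Σx² = 415
Sxx = Σx² − (Σx)²/n = 415 − 337.5 = 77.5
Sxy = Σxy − (Σx)(Σy)/n = -847.3 − (-696) = -151.3
b = Sxy/Sxx = -151.3/77.5 = -1.952258
a = ȳ − b·x̄ = -15.466667 − (-1.952258)·7.5 = -0.824731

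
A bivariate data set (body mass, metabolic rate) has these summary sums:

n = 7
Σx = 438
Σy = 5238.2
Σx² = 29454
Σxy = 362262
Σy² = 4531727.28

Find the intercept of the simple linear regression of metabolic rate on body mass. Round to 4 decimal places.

-305.9030

Sxx = Σx² − (Σx)²/n = 29454 − 27406.285714 = 2047.714286
Sxy = Σxy − (Σx)(Σy)/n = 362262 − 327761.657143 = 34500.342857
b = Sxy/Sxx = 34500.342857/2047.714286 = 16.848221
a = ȳ − b·x̄ = 748.314286 − 16.848221·62.571429 = -305.902972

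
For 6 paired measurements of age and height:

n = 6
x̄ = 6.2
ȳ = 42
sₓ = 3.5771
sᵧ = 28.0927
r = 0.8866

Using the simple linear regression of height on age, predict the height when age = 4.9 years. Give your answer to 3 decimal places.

32.948

b = r · sᵧ/sₓ = 0.8866 · 28.0927/3.5771 = 6.962900
a = ȳ − b·x̄ = 42 − 6.962900·6.2 = -1.169977
ŷ(4.9) = a + b·4.9 = -1.169977 + 6.962900·4.9 = 32.948231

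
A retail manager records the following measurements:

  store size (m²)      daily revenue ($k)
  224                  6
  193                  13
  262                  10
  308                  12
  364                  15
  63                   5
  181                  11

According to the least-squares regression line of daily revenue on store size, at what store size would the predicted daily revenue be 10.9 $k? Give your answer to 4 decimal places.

250.6433

n = 7, Σx = 1595, Σy = 72, Σxy = 17935, Σx² = 420159
Sxx = Σx² − (Σx)²/n = 420159 − 363432.142857 = 56726.857143
Sxy = Σxy − (Σx)(Σy)/n = 17935 − 16405.714286 = 1529.285714
b = Sxy/Sxx = 1529.285714/56726.857143 = 0.026959
a = ȳ − b·x̄ = 10.285714 − 0.026959·227.857143 = 4.142968
Set a + b·x = 10.9: x = (10.9 − 4.142968) / 0.026959 = 250.643270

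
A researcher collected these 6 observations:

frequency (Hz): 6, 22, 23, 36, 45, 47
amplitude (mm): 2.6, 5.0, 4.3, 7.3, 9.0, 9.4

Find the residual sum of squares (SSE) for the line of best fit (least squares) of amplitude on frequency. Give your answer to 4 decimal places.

0.8684

n = 6, Σx = 179, Σy = 37.6, Σxy = 1334.1, Σx² = 6579, Σy² = 272.9
Sxx = Σx² − (Σx)²/n = 6579 − 5340.166667 = 1238.833333
Sxy = Σxy − (Σx)(Σy)/n = 1334.1 − 1121.733333 = 212.366667
Syy = Σy² − (Σy)²/n = 272.9 − 235.626667 = 37.273333
b = Sxy/Sxx = 212.366667/1238.833333 = 0.171425
SSE = Syy − b·Sxy = 37.273333 − 0.171425·212.366667 = 0.868435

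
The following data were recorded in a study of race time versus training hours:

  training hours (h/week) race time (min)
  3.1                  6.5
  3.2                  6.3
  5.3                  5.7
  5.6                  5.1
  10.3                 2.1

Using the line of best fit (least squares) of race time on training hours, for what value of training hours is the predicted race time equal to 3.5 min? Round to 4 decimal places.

8.2127

n = 5, Σx = 27.5, Σy = 25.7, Σxy = 120.71, Σx² = 185.39
Sxx = Σx² − (Σx)²/n = 185.39 − 151.25 = 34.14
Sxy = Σxy − (Σx)(Σy)/n = 120.71 − 141.35 = -20.64
b = Sxy/Sxx = -20.64/34.14 = -0.604569
a = ȳ − b·x̄ = 5.14 − (-0.604569)·5.5 = 8.465132
Set a + b·x = 3.5: x = (3.5 − 8.465132) / (-0.604569) = 8.212674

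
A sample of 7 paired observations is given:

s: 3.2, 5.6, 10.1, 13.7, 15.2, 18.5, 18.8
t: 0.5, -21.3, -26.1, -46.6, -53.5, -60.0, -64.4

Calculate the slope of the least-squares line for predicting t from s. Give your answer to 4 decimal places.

-3.8226

n = 7, Σx = 85.1, Σy = -271.4, Σxy = -4153.63, Σx² = 1258.03
Sxx = Σx² − (Σx)²/n = 1258.03 − 1034.572857 = 223.457143
Sxy = Σxy − (Σx)(Σy)/n = -4153.63 − (-3299.448571) = -854.181429
b = Sxy/Sxx = -854.181429/223.457143 = -3.822574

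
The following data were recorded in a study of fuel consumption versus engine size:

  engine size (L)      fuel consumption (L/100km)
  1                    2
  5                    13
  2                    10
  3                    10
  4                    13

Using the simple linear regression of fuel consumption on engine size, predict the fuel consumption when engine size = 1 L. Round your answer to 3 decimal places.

4.600

n = 5, Σx = 15, Σy = 48, Σxy = 169, Σx² = 55
Sxx = Σx² − (Σx)²/n = 55 − 45 = 10
Sxy = Σxy − (Σx)(Σy)/n = 169 − 144 = 25
b = Sxy/Sxx = 25/10 = 2.5
a = ȳ − b·x̄ = 9.6 − 2.5·3 = 2.1
ŷ(1) = a + b·1 = 2.1 + 2.5·1 = 4.6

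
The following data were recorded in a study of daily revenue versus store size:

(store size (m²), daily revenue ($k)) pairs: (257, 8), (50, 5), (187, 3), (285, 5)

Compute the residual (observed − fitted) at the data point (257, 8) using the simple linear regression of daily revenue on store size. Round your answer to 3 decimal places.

n = 4, Σx = 779, Σy = 21, Σxy = 4292, Σx² = 184743
Sxx = Σx² − (Σx)²/n = 184743 − 151710.25 = 33032.75
Sxy = Σxy − (Σx)(Σy)/n = 4292 − 4089.75 = 202.25
b = Sxy/Sxx = 202.25/33032.75 = 0.006123
a = ȳ − b·x̄ = 5.25 − 0.006123·194.75 = 4.057602
ŷ(257) = 4.057602 + 0.006123·257 = 5.631139
residual = y − ŷ = 8 − 5.631139 = 2.368861

2.369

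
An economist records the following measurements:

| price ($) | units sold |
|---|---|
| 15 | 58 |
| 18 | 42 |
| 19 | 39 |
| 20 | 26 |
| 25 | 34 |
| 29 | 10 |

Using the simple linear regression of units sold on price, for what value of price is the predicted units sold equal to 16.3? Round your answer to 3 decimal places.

27.656

n = 6, Σx = 126, Σy = 209, Σxy = 4027, Σx² = 2776
Sxx = Σx² − (Σx)²/n = 2776 − 2646 = 130
Sxy = Σxy − (Σx)(Σy)/n = 4027 − 4389 = -362
b = Sxy/Sxx = -362/130 = -2.784615
a = ȳ − b·x̄ = 34.833333 − (-2.784615)·21 = 93.310256
Set a + b·x = 16.3: x = (16.3 − 93.310256) / (-2.784615) = 27.655617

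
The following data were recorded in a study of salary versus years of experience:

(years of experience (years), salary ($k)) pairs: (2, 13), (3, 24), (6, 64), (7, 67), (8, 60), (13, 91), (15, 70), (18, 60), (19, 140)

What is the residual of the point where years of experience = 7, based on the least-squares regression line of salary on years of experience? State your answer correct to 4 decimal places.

n = 9, Σx = 91, Σy = 589, Σxy = 7404, Σx² = 1241
Sxx = Σx² − (Σx)²/n = 1241 − 920.111111 = 320.888889
Sxy = Σxy − (Σx)(Σy)/n = 7404 − 5955.444444 = 1448.555556
b = Sxy/Sxx = 1448.555556/320.888889 = 4.514197
a = ȳ − b·x̄ = 65.444444 − 4.514197·10.111111 = 19.800900
ŷ(7) = 19.800900 + 4.514197·7 = 51.400277
residual = y − ŷ = 67 − 51.400277 = 15.599723

15.5997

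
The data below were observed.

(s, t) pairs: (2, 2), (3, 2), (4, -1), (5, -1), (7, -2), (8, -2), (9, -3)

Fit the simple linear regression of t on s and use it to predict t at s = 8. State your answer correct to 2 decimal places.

-2.49

n = 7, Σx = 38, Σy = -5, Σxy = -56, Σx² = 248
Sxx = Σx² − (Σx)²/n = 248 − 206.285714 = 41.714286
Sxy = Σxy − (Σx)(Σy)/n = -56 − (-27.142857) = -28.857143
b = Sxy/Sxx = -28.857143/41.714286 = -0.691781
a = ȳ − b·x̄ = -0.714286 − (-0.691781)·5.428571 = 3.041096
ŷ(8) = a + b·8 = 3.041096 + (-0.691781)·8 = -2.493151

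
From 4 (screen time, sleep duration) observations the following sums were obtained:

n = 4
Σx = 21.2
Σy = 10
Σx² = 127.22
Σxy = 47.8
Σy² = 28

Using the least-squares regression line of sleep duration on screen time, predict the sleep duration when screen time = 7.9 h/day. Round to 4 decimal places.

1.5902

Sxx = Σx² − (Σx)²/n = 127.22 − 112.36 = 14.86
Sxy = Σxy − (Σx)(Σy)/n = 47.8 − 53 = -5.2
b = Sxy/Sxx = -5.2/14.86 = -0.349933
a = ȳ − b·x̄ = 2.5 − (-0.349933)·5.3 = 4.354643
ŷ(7.9) = a + b·7.9 = 4.354643 + (-0.349933)·7.9 = 1.590175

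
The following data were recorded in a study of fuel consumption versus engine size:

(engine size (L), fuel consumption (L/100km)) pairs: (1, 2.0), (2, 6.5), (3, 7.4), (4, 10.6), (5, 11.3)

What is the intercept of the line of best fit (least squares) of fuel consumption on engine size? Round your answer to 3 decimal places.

0.750

n = 5, Σx = 15, Σy = 37.8, Σxy = 136.1, Σx² = 55
Sxx = Σx² − (Σx)²/n = 55 − 45 = 10
Sxy = Σxy − (Σx)(Σy)/n = 136.1 − 113.4 = 22.7
b = Sxy/Sxx = 22.7/10 = 2.27
a = ȳ − b·x̄ = 7.56 − 2.27·3 = 0.75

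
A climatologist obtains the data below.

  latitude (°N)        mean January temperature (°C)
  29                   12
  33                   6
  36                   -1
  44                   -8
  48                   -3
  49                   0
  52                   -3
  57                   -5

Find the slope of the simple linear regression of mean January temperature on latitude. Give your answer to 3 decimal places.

-0.499

n = 8, Σx = 348, Σy = -2, Σxy = -427, Σx² = 15820
Sxx = Σx² − (Σx)²/n = 15820 − 15138 = 682
Sxy = Σxy − (Σx)(Σy)/n = -427 − (-87) = -340
b = Sxy/Sxx = -340/682 = -0.498534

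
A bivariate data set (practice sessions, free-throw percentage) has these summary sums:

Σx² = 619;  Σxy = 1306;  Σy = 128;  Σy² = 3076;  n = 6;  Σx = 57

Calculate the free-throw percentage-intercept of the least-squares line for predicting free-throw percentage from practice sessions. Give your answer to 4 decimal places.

10.3011

Sxx = Σx² − (Σx)²/n = 619 − 541.5 = 77.5
Sxy = Σxy − (Σx)(Σy)/n = 1306 − 1216 = 90
b = Sxy/Sxx = 90/77.5 = 1.161290
a = ȳ − b·x̄ = 21.333333 − 1.161290·9.5 = 10.301075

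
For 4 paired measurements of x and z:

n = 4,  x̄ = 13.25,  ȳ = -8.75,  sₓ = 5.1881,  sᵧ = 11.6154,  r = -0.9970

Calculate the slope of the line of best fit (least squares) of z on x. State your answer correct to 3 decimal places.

-2.232

b = r · sᵧ/sₓ = -0.997 · 11.6154/5.1881 = -2.232138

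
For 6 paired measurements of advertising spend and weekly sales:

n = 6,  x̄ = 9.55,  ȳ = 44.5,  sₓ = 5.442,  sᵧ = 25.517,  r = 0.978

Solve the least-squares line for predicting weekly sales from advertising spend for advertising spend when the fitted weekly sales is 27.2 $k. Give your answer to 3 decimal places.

5.777

b = r · sᵧ/sₓ = 0.978 · 25.517/5.442 = 4.585745
a = ȳ − b·x̄ = 44.5 − 4.585745·9.55 = 0.706132
Set a + b·x = 27.2: x = (27.2 − 0.706132) / 4.585745 = 5.777440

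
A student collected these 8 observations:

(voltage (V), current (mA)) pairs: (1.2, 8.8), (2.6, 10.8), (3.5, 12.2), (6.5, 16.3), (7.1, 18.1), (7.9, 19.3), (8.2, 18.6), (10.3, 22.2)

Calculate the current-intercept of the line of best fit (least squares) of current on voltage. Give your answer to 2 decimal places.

n = 8, Σx = 47.3, Σy = 126.3, Σxy = 849.45, Σx² = 348.85
Sxx = Σx² − (Σx)²/n = 348.85 − 279.66125 = 69.18875
Sxy = Σxy − (Σx)(Σy)/n = 849.45 − 746.74875 = 102.70125
b = Sxy/Sxx = 102.70125/69.18875 = 1.484363
a = ȳ − b·x̄ = 15.7875 − 1.484363·5.9125 = 7.011201

7.01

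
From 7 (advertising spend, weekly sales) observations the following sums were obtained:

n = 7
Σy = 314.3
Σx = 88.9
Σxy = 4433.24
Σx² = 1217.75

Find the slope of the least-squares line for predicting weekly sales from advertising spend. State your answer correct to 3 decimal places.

Sxx = Σx² − (Σx)²/n = 1217.75 − 1129.03 = 88.72
Sxy = Σxy − (Σx)(Σy)/n = 4433.24 − 3991.61 = 441.63
b = Sxy/Sxx = 441.63/88.72 = 4.977795

4.978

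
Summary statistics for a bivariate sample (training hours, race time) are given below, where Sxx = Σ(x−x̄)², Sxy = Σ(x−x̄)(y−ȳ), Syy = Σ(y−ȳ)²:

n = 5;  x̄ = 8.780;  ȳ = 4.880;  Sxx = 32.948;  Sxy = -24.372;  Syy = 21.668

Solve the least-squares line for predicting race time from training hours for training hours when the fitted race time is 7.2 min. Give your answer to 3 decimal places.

5.644

b = Sxy/Sxx = -24.372/32.948 = -0.739711
a = ȳ − b·x̄ = 4.88 − (-0.739711)·8.78 = 11.374663
Set a + b·x = 7.2: x = (7.2 − 11.374663) / (-0.739711) = 5.643640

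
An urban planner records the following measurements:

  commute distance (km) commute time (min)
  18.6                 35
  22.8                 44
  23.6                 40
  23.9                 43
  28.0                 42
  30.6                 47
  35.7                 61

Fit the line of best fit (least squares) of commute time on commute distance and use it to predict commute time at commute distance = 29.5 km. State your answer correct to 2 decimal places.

48.90

n = 7, Σx = 183.2, Σy = 312, Σxy = 8417.8, Σx² = 4988.82
Sxx = Σx² − (Σx)²/n = 4988.82 − 4794.605714 = 194.214286
Sxy = Σxy − (Σx)(Σy)/n = 8417.8 − 8165.485714 = 252.314286
b = Sxy/Sxx = 252.314286/194.214286 = 1.299154
a = ȳ − b·x̄ = 44.571429 − 1.299154·26.171429 = 10.570710
ŷ(29.5) = a + b·29.5 = 10.570710 + 1.299154·29.5 = 48.895756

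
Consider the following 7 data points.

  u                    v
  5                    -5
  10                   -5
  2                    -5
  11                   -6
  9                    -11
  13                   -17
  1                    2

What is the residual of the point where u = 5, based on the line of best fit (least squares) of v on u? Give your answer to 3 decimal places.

n = 7, Σx = 51, Σy = -47, Σxy = -469, Σx² = 501
Sxx = Σx² − (Σx)²/n = 501 − 371.571429 = 129.428571
Sxy = Σxy − (Σx)(Σy)/n = -469 − (-342.428571) = -126.571429
b = Sxy/Sxx = -126.571429/129.428571 = -0.977925
a = ȳ − b·x̄ = -6.714286 − (-0.977925)·7.285714 = 0.410596
ŷ(5) = 0.410596 + (-0.977925)·5 = -4.479029
residual = y − ŷ = -5 − (-4.479029) = -0.520971

-0.521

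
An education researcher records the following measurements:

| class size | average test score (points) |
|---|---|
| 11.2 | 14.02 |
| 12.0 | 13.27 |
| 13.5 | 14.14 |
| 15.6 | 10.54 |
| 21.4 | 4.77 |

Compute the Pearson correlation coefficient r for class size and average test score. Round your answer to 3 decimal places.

-0.971

n = 5, Σx = 73.7, Σy = 56.74, Σxy = 773.656, Σx² = 1153.01, Σy² = 706.4374
Sxx = Σx² − (Σx)²/n = 1153.01 − 1086.338 = 66.672
Sxy = Σxy − (Σx)(Σy)/n = 773.656 − 836.3476 = -62.6916
Syy = Σy² − (Σy)²/n = 706.4374 − 643.88552 = 62.55188
r = Sxy/√(Sxx·Syy) = -62.6916/√(4170.458943) = -62.6916/64.579091 = -0.970772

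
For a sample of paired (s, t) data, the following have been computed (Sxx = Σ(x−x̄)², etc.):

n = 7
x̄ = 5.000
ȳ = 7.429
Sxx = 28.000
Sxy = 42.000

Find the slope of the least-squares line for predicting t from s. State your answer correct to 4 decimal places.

1.5000

b = Sxy/Sxx = 42/28 = 1.5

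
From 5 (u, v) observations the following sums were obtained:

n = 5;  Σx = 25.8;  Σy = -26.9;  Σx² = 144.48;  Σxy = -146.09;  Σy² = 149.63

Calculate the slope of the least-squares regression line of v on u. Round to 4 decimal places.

Sxx = Σx² − (Σx)²/n = 144.48 − 133.128 = 11.352
Sxy = Σxy − (Σx)(Σy)/n = -146.09 − (-138.804) = -7.286
b = Sxy/Sxx = -7.286/11.352 = -0.641825

-0.6418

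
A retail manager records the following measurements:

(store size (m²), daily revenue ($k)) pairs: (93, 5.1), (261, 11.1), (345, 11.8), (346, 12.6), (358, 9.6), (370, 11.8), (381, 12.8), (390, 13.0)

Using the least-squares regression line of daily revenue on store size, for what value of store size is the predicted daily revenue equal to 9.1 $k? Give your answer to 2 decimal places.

238.87

n = 8, Σx = 2544, Σy = 87.8, Σxy = 29551.6, Σx² = 877836
Sxx = Σx² − (Σx)²/n = 877836 − 808992 = 68844
Sxy = Σxy − (Σx)(Σy)/n = 29551.6 − 27920.4 = 1631.2
b = Sxy/Sxx = 1631.2/68844 = 0.023694
a = ȳ − b·x̄ = 10.975 − 0.023694·318 = 3.440261
Set a + b·x = 9.1: x = (9.1 − 3.440261) / 0.023694 = 238.866540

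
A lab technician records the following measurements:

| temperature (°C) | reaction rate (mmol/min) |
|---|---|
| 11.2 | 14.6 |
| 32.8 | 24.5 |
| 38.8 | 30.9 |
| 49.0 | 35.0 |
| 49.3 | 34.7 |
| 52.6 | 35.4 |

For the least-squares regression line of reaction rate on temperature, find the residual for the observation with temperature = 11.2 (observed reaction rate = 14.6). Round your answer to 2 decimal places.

n = 6, Σx = 233.7, Σy = 175.1, Σxy = 7453.79, Σx² = 10304.97
Sxx = Σx² − (Σx)²/n = 10304.97 − 9102.615 = 1202.355
Sxy = Σxy − (Σx)(Σy)/n = 7453.79 − 6820.145 = 633.645
b = Sxy/Sxx = 633.645/1202.355 = 0.527003
a = ȳ − b·x̄ = 29.183333 − 0.527003·38.95 = 8.656557
ŷ(11.2) = 8.656557 + 0.527003·11.2 = 14.558993
residual = y − ŷ = 14.6 − 14.558993 = 0.041007

0.04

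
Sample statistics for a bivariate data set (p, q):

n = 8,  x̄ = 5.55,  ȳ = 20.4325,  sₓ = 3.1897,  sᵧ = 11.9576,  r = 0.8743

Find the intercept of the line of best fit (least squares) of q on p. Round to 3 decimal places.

b = r · sᵧ/sₓ = 0.8743 · 11.9576/3.1897 = 3.277590
a = ȳ − b·x̄ = 20.4325 − 3.277590·5.55 = 2.241874

2.242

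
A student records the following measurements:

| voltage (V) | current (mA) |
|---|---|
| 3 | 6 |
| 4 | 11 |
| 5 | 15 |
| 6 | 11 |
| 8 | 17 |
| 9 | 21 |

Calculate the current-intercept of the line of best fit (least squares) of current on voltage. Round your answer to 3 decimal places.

1.435

n = 6, Σx = 35, Σy = 81, Σxy = 528, Σx² = 231
Sxx = Σx² − (Σx)²/n = 231 − 204.166667 = 26.833333
Sxy = Σxy − (Σx)(Σy)/n = 528 − 472.5 = 55.5
b = Sxy/Sxx = 55.5/26.833333 = 2.068323
a = ȳ − b·x̄ = 13.5 − 2.068323·5.833333 = 1.434783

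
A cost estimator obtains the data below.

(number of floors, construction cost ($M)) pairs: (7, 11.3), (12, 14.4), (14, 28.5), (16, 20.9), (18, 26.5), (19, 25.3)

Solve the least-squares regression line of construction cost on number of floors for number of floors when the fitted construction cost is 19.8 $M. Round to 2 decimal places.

n = 6, Σx = 86, Σy = 126.9, Σxy = 1943, Σx² = 1330
Sxx = Σx² − (Σx)²/n = 1330 − 1232.666667 = 97.333333
Sxy = Σxy − (Σx)(Σy)/n = 1943 − 1818.9 = 124.1
b = Sxy/Sxx = 124.1/97.333333 = 1.275
a = ȳ − b·x̄ = 21.15 − 1.275·14.333333 = 2.875
Set a + b·x = 19.8: x = (19.8 − 2.875) / 1.275 = 13.274510

13.27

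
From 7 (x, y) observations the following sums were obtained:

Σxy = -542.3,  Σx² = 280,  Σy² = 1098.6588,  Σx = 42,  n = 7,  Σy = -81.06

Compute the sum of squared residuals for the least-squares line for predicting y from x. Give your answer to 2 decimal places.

48.22

Sxx = Σx² − (Σx)²/n = 280 − 252 = 28
Sxy = Σxy − (Σx)(Σy)/n = -542.3 − (-486.36) = -55.94
Syy = Σy² − (Σy)²/n = 1098.6588 − 938.6748 = 159.984
b = Sxy/Sxx = -55.94/28 = -1.997857
SSE = Syy − b·Sxy = 159.984 − (-1.997857)·(-55.94) = 48.223871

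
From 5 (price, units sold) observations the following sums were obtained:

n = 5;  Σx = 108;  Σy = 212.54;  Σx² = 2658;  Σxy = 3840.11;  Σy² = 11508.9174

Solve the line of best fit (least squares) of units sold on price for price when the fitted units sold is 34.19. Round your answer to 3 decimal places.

25.203

Sxx = Σx² − (Σx)²/n = 2658 − 2332.8 = 325.2
Sxy = Σxy − (Σx)(Σy)/n = 3840.11 − 4590.864 = -750.754
b = Sxy/Sxx = -750.754/325.2 = -2.308592
a = ȳ − b·x̄ = 42.508 − (-2.308592)·21.6 = 92.373579
Set a + b·x = 34.19: x = (34.19 − 92.373579) / (-2.308592) = 25.203063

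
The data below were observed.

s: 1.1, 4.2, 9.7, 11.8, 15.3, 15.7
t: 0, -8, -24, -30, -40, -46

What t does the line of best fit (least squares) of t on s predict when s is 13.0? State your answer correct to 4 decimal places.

n = 6, Σx = 57.8, Σy = -148, Σxy = -1954.6, Σx² = 732.76
Sxx = Σx² − (Σx)²/n = 732.76 − 556.806667 = 175.953333
Sxy = Σxy − (Σx)(Σy)/n = -1954.6 − (-1425.733333) = -528.866667
b = Sxy/Sxx = -528.866667/175.953333 = -3.005721
a = ȳ − b·x̄ = -24.666667 − (-3.005721)·9.633333 = 4.288448
ŷ(13.0) = a + b·13.0 = 4.288448 + (-3.005721)·13 = -34.785928

-34.7859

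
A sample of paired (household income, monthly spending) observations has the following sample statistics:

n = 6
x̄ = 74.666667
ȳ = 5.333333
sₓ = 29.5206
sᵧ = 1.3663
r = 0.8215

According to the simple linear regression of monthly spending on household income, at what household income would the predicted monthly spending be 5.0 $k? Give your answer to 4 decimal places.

65.8997

b = r · sᵧ/sₓ = 0.8215 · 1.3663/29.5206 = 0.038021
a = ȳ − b·x̄ = 5.333333 − 0.038021·74.666667 = 2.494399
Set a + b·x = 5.0: x = (5.0 − 2.494399) / 0.038021 = 65.899690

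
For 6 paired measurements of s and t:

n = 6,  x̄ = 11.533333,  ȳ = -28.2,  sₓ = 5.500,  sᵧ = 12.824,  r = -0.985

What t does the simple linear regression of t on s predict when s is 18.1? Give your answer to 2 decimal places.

-43.28

b = r · sᵧ/sₓ = -0.985 · 12.824/5.5 = -2.296662
a = ȳ − b·x̄ = -28.2 − (-2.296662)·11.533333 = -1.711834
ŷ(18.1) = a + b·18.1 = -1.711834 + (-2.296662)·18.1 = -43.281413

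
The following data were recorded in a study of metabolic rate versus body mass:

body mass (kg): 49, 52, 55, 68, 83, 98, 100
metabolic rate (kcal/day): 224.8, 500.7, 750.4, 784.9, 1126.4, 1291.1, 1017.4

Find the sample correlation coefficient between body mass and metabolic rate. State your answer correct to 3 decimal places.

0.887

n = 7, Σx = 505, Σy = 5695.7, Σxy = 453455.8, Σx² = 39247, Σy² = 5451222.63
Sxx = Σx² − (Σx)²/n = 39247 − 36432.142857 = 2814.857143
Sxy = Σxy − (Σx)(Σy)/n = 453455.8 − 410904.071429 = 42551.728571
Syy = Σy² − (Σy)²/n = 5451222.63 − 4634428.355714 = 816794.274286
r = Sxy/√(Sxx·Syy) = 42551.728571/√(2299159197.217959) = 42551.728571/47949.548457 = 0.887427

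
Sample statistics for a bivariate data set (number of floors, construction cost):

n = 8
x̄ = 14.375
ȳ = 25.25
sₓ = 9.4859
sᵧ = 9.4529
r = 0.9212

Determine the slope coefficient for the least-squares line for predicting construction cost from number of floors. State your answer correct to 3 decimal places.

b = r · sᵧ/sₓ = 0.9212 · 9.4529/9.4859 = 0.917995

0.918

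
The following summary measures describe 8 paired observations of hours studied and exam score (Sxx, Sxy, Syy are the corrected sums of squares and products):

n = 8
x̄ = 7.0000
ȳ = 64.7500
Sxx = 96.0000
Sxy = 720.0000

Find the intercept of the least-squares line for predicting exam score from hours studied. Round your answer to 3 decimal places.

b = Sxy/Sxx = 720/96 = 7.5
a = ȳ − b·x̄ = 64.75 − 7.5·7 = 12.25

12.250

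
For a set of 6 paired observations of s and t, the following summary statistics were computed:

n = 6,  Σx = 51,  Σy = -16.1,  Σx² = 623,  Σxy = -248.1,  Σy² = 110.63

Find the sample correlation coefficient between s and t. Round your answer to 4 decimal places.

-0.9842

Sxx = Σx² − (Σx)²/n = 623 − 433.5 = 189.5
Sxy = Σxy − (Σx)(Σy)/n = -248.1 − (-136.85) = -111.25
Syy = Σy² − (Σy)²/n = 110.63 − 43.201667 = 67.428333
r = Sxy/√(Sxx·Syy) = -111.25/√(12777.669167) = -111.25/113.038353 = -0.984179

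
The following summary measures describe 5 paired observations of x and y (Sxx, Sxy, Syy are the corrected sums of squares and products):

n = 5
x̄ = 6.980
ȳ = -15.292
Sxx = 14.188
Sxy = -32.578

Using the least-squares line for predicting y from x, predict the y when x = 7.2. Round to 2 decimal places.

b = Sxy/Sxx = -32.578/14.188 = -2.296166
a = ȳ − b·x̄ = -15.292 − (-2.296166)·6.98 = 0.735237
ŷ(7.2) = a + b·7.2 = 0.735237 + (-2.296166)·7.2 = -15.797156

-15.80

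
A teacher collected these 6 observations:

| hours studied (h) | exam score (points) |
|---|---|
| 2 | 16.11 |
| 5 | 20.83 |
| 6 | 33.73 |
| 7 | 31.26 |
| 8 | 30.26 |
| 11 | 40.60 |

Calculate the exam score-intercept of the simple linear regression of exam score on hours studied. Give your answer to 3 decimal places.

n = 6, Σx = 39, Σy = 172.79, Σxy = 1246.25, Σx² = 299
Sxx = Σx² − (Σx)²/n = 299 − 253.5 = 45.5
Sxy = Σxy − (Σx)(Σy)/n = 1246.25 − 1123.135 = 123.115
b = Sxy/Sxx = 123.115/45.5 = 2.705824
a = ȳ − b·x̄ = 28.798333 − 2.705824·6.5 = 11.210476

11.210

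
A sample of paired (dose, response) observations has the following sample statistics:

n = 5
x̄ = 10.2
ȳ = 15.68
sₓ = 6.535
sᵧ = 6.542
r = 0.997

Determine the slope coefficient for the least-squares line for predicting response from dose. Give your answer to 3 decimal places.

0.998

b = r · sᵧ/sₓ = 0.997 · 6.542/6.535 = 0.998068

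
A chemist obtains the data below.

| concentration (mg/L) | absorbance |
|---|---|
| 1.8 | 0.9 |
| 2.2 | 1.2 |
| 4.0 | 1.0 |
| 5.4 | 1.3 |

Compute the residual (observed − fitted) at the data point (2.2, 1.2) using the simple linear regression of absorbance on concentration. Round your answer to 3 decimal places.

0.174

n = 4, Σx = 13.4, Σy = 4.4, Σxy = 15.28, Σx² = 53.24
Sxx = Σx² − (Σx)²/n = 53.24 − 44.89 = 8.35
Sxy = Σxy − (Σx)(Σy)/n = 15.28 − 14.74 = 0.54
b = Sxy/Sxx = 0.54/8.35 = 0.064671
a = ȳ − b·x̄ = 1.1 − 0.064671·3.35 = 0.883353
ŷ(2.2) = 0.883353 + 0.064671·2.2 = 1.025629
residual = y − ŷ = 1.2 − 1.025629 = 0.174371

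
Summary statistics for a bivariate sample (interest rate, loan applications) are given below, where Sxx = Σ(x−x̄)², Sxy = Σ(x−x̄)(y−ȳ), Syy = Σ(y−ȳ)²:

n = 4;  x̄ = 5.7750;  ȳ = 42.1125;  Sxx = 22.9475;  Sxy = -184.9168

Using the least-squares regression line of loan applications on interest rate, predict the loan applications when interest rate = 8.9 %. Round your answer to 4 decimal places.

16.9305

b = Sxy/Sxx = -184.9168/22.9475 = -8.058255
a = ȳ − b·x̄ = 42.1125 − (-8.058255)·5.775 = 88.648921
ŷ(8.9) = a + b·8.9 = 88.648921 + (-8.058255)·8.9 = 16.930454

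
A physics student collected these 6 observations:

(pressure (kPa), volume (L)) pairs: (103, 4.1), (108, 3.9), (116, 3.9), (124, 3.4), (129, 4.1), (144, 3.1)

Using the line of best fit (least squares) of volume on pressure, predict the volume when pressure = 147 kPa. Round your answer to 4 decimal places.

3.2277

n = 6, Σx = 724, Σy = 22.5, Σxy = 2692.8, Σx² = 88482
Sxx = Σx² − (Σx)²/n = 88482 − 87362.666667 = 1119.333333
Sxy = Σxy − (Σx)(Σy)/n = 2692.8 − 2715 = -22.2
b = Sxy/Sxx = -22.2/1119.333333 = -0.019833
a = ȳ − b·x̄ = 3.75 − (-0.019833)·120.666667 = 6.143210
ŷ(147) = a + b·147 = 6.143210 + (-0.019833)·147 = 3.227725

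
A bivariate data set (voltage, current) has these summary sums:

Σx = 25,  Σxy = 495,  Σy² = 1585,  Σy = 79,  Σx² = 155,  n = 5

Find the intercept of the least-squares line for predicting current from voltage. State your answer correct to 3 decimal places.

Sxx = Σx² − (Σx)²/n = 155 − 125 = 30
Sxy = Σxy − (Σx)(Σy)/n = 495 − 395 = 100
b = Sxy/Sxx = 100/30 = 3.333333
a = ȳ − b·x̄ = 15.8 − 3.333333·5 = -0.866667

-0.867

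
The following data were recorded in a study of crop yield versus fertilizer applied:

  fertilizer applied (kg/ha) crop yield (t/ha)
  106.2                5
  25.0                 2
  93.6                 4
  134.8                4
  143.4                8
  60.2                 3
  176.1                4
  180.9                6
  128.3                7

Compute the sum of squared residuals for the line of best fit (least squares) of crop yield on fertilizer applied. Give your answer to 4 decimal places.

n = 9, Σx = 1048.5, Σy = 43, Σxy = 5510.3, Σx² = 143219.95, Σy² = 235
Sxx = Σx² − (Σx)²/n = 143219.95 − 122150.25 = 21069.7
Sxy = Σxy − (Σx)(Σy)/n = 5510.3 − 5009.5 = 500.8
Syy = Σy² − (Σy)²/n = 235 − 205.444444 = 29.555556
b = Sxy/Sxx = 500.8/21069.7 = 0.023769
SSE = Syy − b·Sxy = 29.555556 − 0.023769·500.8 = 17.652176

17.6522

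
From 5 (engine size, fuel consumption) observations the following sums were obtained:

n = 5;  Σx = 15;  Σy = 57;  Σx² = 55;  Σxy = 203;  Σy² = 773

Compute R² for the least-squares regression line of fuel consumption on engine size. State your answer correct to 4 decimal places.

Sxx = Σx² − (Σx)²/n = 55 − 45 = 10
Sxy = Σxy − (Σx)(Σy)/n = 203 − 171 = 32
Syy = Σy² − (Σy)²/n = 773 − 649.8 = 123.2
R² = Sxy²/(Sxx·Syy) = (32)²/(10·123.2) = 0.831169

0.8312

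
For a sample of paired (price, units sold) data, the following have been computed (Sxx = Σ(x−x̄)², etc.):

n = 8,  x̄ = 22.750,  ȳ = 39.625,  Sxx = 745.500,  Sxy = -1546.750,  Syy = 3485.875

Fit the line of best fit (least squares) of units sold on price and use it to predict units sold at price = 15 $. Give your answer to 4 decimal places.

55.7046

b = Sxy/Sxx = -1546.75/745.5 = -2.074782
a = ȳ − b·x̄ = 39.625 − (-2.074782)·22.75 = 86.826291
ŷ(15) = a + b·15 = 86.826291 + (-2.074782)·15 = 55.704561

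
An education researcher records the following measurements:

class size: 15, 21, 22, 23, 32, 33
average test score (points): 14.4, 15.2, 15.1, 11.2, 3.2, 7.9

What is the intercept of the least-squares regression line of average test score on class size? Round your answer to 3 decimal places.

25.628

n = 6, Σx = 146, Σy = 67, Σxy = 1488.1, Σx² = 3792
Sxx = Σx² − (Σx)²/n = 3792 − 3552.666667 = 239.333333
Sxy = Σxy − (Σx)(Σy)/n = 1488.1 − 1630.333333 = -142.233333
b = Sxy/Sxx = -142.233333/239.333333 = -0.594290
a = ȳ − b·x̄ = 11.166667 − (-0.594290)·24.333333 = 25.627716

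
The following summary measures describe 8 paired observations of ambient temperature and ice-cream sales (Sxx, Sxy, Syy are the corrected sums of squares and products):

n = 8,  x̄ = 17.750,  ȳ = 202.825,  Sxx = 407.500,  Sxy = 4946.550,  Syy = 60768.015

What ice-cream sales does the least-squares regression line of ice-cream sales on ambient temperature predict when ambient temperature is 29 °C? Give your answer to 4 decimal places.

339.3862

b = Sxy/Sxx = 4946.55/407.5 = 12.138773
a = ȳ − b·x̄ = 202.825 − 12.138773·17.75 = -12.638221
ŷ(29) = a + b·29 = -12.638221 + 12.138773·29 = 339.386196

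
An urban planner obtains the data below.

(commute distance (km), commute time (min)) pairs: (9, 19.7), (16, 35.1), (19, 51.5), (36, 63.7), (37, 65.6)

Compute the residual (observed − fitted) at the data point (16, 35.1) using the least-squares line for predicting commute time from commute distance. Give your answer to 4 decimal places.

n = 5, Σx = 117, Σy = 235.6, Σxy = 6437.8, Σx² = 3363
Sxx = Σx² − (Σx)²/n = 3363 − 2737.8 = 625.2
Sxy = Σxy − (Σx)(Σy)/n = 6437.8 − 5513.04 = 924.76
b = Sxy/Sxx = 924.76/625.2 = 1.479143
a = ȳ − b·x̄ = 47.12 − 1.479143·23.4 = 12.508061
ŷ(16) = 12.508061 + 1.479143·16 = 36.174344
residual = y − ŷ = 35.1 − 36.174344 = -1.074344

-1.0743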